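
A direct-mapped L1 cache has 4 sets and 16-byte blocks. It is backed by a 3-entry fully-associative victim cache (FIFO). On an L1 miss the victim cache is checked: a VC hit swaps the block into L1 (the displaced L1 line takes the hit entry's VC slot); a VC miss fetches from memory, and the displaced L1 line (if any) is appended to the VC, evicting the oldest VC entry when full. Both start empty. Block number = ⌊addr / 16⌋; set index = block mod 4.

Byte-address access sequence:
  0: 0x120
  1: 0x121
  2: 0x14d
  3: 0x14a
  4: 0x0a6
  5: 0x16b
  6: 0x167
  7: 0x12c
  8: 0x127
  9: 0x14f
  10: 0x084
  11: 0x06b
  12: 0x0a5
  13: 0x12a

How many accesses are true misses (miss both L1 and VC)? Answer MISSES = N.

0: 0x120 (blk 18, set 2) → MISS  vc=[]
1: 0x121 (blk 18, set 2) → L1-HIT  vc=[]
2: 0x14d (blk 20, set 0) → MISS  vc=[]
3: 0x14a (blk 20, set 0) → L1-HIT  vc=[]
4: 0xa6 (blk 10, set 2) → MISS  vc=[18]
5: 0x16b (blk 22, set 2) → MISS  vc=[18, 10]
6: 0x167 (blk 22, set 2) → L1-HIT  vc=[18, 10]
7: 0x12c (blk 18, set 2) → VC-HIT  vc=[22, 10]
8: 0x127 (blk 18, set 2) → L1-HIT  vc=[22, 10]
9: 0x14f (blk 20, set 0) → L1-HIT  vc=[22, 10]
10: 0x84 (blk 8, set 0) → MISS  vc=[22, 10, 20]
11: 0x6b (blk 6, set 2) → MISS  vc=[10, 20, 18]
12: 0xa5 (blk 10, set 2) → VC-HIT  vc=[6, 20, 18]
13: 0x12a (blk 18, set 2) → VC-HIT  vc=[6, 20, 10]

MISSES = 6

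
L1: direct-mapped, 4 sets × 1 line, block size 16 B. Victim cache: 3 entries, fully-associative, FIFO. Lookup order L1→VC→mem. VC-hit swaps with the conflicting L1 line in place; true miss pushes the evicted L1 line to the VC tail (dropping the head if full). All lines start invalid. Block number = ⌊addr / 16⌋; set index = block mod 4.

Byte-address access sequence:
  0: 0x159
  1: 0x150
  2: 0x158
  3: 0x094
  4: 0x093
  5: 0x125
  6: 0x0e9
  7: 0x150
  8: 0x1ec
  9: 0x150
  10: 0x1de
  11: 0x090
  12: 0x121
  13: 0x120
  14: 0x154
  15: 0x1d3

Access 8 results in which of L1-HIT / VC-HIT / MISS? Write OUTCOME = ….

OUTCOME = MISS

  [0] addr=0x159 blk=21 s=1: MISS | VC []
  [1] addr=0x150 blk=21 s=1: L1-HIT | VC []
  [2] addr=0x158 blk=21 s=1: L1-HIT | VC []
  [3] addr=0x94 blk=9 s=1: MISS | VC [21]
  [4] addr=0x93 blk=9 s=1: L1-HIT | VC [21]
  [5] addr=0x125 blk=18 s=2: MISS | VC [21]
  [6] addr=0xe9 blk=14 s=2: MISS | VC [21, 18]
  [7] addr=0x150 blk=21 s=1: VC-HIT | VC [9, 18]
  [8] addr=0x1ec blk=30 s=2: MISS | VC [9, 18, 14]
  [9] addr=0x150 blk=21 s=1: L1-HIT | VC [9, 18, 14]
  [10] addr=0x1de blk=29 s=1: MISS | VC [18, 14, 21]
  [11] addr=0x90 blk=9 s=1: MISS | VC [14, 21, 29]
  [12] addr=0x121 blk=18 s=2: MISS | VC [21, 29, 30]
  [13] addr=0x120 blk=18 s=2: L1-HIT | VC [21, 29, 30]
  [14] addr=0x154 blk=21 s=1: VC-HIT | VC [9, 29, 30]
  [15] addr=0x1d3 blk=29 s=1: VC-HIT | VC [9, 21, 30]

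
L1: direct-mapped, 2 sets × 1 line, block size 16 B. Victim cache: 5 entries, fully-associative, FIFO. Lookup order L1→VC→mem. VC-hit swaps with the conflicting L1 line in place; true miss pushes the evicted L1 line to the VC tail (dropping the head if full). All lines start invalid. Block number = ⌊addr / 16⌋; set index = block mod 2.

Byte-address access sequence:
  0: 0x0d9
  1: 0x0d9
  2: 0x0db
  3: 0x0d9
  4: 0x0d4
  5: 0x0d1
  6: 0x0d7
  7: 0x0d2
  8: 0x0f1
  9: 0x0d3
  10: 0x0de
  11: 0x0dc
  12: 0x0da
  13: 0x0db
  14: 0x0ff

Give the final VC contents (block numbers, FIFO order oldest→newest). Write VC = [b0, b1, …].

VC = [13]

  [0] addr=0xd9 blk=13 s=1: MISS | VC []
  [1] addr=0xd9 blk=13 s=1: L1-HIT | VC []
  [2] addr=0xdb blk=13 s=1: L1-HIT | VC []
  [3] addr=0xd9 blk=13 s=1: L1-HIT | VC []
  [4] addr=0xd4 blk=13 s=1: L1-HIT | VC []
  [5] addr=0xd1 blk=13 s=1: L1-HIT | VC []
  [6] addr=0xd7 blk=13 s=1: L1-HIT | VC []
  [7] addr=0xd2 blk=13 s=1: L1-HIT | VC []
  [8] addr=0xf1 blk=15 s=1: MISS | VC [13]
  [9] addr=0xd3 blk=13 s=1: VC-HIT | VC [15]
  [10] addr=0xde blk=13 s=1: L1-HIT | VC [15]
  [11] addr=0xdc blk=13 s=1: L1-HIT | VC [15]
  [12] addr=0xda blk=13 s=1: L1-HIT | VC [15]
  [13] addr=0xdb blk=13 s=1: L1-HIT | VC [15]
  [14] addr=0xff blk=15 s=1: VC-HIT | VC [13]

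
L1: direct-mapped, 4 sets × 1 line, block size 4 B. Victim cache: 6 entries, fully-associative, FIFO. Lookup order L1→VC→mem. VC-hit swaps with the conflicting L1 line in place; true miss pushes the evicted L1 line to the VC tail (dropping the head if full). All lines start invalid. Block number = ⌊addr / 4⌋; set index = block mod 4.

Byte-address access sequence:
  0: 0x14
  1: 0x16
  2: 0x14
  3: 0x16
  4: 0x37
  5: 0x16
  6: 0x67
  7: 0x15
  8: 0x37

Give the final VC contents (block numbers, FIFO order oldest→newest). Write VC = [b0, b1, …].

  [0] addr=0x14 blk=5 s=1: MISS | VC []
  [1] addr=0x16 blk=5 s=1: L1-HIT | VC []
  [2] addr=0x14 blk=5 s=1: L1-HIT | VC []
  [3] addr=0x16 blk=5 s=1: L1-HIT | VC []
  [4] addr=0x37 blk=13 s=1: MISS | VC [5]
  [5] addr=0x16 blk=5 s=1: VC-HIT | VC [13]
  [6] addr=0x67 blk=25 s=1: MISS | VC [13, 5]
  [7] addr=0x15 blk=5 s=1: VC-HIT | VC [13, 25]
  [8] addr=0x37 blk=13 s=1: VC-HIT | VC [5, 25]

VC = [5, 25]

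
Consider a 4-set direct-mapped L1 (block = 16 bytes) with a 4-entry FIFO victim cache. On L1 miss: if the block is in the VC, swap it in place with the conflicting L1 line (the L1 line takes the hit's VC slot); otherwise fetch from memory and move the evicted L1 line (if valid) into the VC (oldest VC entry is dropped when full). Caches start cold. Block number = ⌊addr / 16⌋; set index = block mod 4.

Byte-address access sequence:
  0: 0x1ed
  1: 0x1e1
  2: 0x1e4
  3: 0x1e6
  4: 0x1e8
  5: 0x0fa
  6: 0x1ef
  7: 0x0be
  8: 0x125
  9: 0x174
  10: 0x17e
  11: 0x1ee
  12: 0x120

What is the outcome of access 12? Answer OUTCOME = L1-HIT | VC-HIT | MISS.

OUTCOME = VC-HIT

0: 0x1ed (blk 30, set 2) → MISS  vc=[]
1: 0x1e1 (blk 30, set 2) → L1-HIT  vc=[]
2: 0x1e4 (blk 30, set 2) → L1-HIT  vc=[]
3: 0x1e6 (blk 30, set 2) → L1-HIT  vc=[]
4: 0x1e8 (blk 30, set 2) → L1-HIT  vc=[]
5: 0xfa (blk 15, set 3) → MISS  vc=[]
6: 0x1ef (blk 30, set 2) → L1-HIT  vc=[]
7: 0xbe (blk 11, set 3) → MISS  vc=[15]
8: 0x125 (blk 18, set 2) → MISS  vc=[15, 30]
9: 0x174 (blk 23, set 3) → MISS  vc=[15, 30, 11]
10: 0x17e (blk 23, set 3) → L1-HIT  vc=[15, 30, 11]
11: 0x1ee (blk 30, set 2) → VC-HIT  vc=[15, 18, 11]
12: 0x120 (blk 18, set 2) → VC-HIT  vc=[15, 30, 11]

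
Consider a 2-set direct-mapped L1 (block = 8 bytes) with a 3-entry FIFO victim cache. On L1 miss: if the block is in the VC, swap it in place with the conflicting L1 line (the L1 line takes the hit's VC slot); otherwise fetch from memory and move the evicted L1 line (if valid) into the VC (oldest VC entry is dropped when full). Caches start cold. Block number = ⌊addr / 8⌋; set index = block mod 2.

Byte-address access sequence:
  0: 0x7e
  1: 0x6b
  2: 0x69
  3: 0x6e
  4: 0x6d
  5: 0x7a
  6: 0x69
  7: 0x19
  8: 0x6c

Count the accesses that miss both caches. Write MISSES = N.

MISSES = 3

#0 0x7e→b15/s1 MISS; vc=[]
#1 0x6b→b13/s1 MISS; vc=[15]
#2 0x69→b13/s1 L1-HIT; vc=[15]
#3 0x6e→b13/s1 L1-HIT; vc=[15]
#4 0x6d→b13/s1 L1-HIT; vc=[15]
#5 0x7a→b15/s1 VC-HIT; vc=[13]
#6 0x69→b13/s1 VC-HIT; vc=[15]
#7 0x19→b3/s1 MISS; vc=[15,13]
#8 0x6c→b13/s1 VC-HIT; vc=[15,3]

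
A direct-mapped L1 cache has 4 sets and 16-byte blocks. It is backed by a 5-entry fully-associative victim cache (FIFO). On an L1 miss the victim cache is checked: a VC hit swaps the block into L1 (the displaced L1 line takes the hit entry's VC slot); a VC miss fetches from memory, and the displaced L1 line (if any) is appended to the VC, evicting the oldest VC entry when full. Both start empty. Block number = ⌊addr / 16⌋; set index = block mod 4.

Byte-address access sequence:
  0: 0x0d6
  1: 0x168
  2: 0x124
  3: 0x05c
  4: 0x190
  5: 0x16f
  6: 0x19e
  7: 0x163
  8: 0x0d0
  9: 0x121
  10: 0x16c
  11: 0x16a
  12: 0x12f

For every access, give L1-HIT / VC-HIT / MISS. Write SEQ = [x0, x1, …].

SEQ = [MISS, MISS, MISS, MISS, MISS, VC-HIT, L1-HIT, L1-HIT, VC-HIT, VC-HIT, VC-HIT, L1-HIT, VC-HIT]

0: 0xd6 (blk 13, set 1) → MISS  vc=[]
1: 0x168 (blk 22, set 2) → MISS  vc=[]
2: 0x124 (blk 18, set 2) → MISS  vc=[22]
3: 0x5c (blk 5, set 1) → MISS  vc=[22, 13]
4: 0x190 (blk 25, set 1) → MISS  vc=[22, 13, 5]
5: 0x16f (blk 22, set 2) → VC-HIT  vc=[18, 13, 5]
6: 0x19e (blk 25, set 1) → L1-HIT  vc=[18, 13, 5]
7: 0x163 (blk 22, set 2) → L1-HIT  vc=[18, 13, 5]
8: 0xd0 (blk 13, set 1) → VC-HIT  vc=[18, 25, 5]
9: 0x121 (blk 18, set 2) → VC-HIT  vc=[22, 25, 5]
10: 0x16c (blk 22, set 2) → VC-HIT  vc=[18, 25, 5]
11: 0x16a (blk 22, set 2) → L1-HIT  vc=[18, 25, 5]
12: 0x12f (blk 18, set 2) → VC-HIT  vc=[22, 25, 5]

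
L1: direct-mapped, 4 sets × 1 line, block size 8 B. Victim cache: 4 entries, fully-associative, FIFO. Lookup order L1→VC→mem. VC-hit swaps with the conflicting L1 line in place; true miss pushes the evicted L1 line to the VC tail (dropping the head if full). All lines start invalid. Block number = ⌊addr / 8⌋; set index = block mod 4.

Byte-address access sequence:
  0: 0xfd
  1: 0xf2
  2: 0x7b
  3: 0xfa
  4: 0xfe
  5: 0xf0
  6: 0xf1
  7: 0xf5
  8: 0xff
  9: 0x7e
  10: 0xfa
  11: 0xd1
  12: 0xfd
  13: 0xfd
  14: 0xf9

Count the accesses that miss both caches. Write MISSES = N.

0: 0xfd (blk 31, set 3) → MISS  vc=[]
1: 0xf2 (blk 30, set 2) → MISS  vc=[]
2: 0x7b (blk 15, set 3) → MISS  vc=[31]
3: 0xfa (blk 31, set 3) → VC-HIT  vc=[15]
4: 0xfe (blk 31, set 3) → L1-HIT  vc=[15]
5: 0xf0 (blk 30, set 2) → L1-HIT  vc=[15]
6: 0xf1 (blk 30, set 2) → L1-HIT  vc=[15]
7: 0xf5 (blk 30, set 2) → L1-HIT  vc=[15]
8: 0xff (blk 31, set 3) → L1-HIT  vc=[15]
9: 0x7e (blk 15, set 3) → VC-HIT  vc=[31]
10: 0xfa (blk 31, set 3) → VC-HIT  vc=[15]
11: 0xd1 (blk 26, set 2) → MISS  vc=[15, 30]
12: 0xfd (blk 31, set 3) → L1-HIT  vc=[15, 30]
13: 0xfd (blk 31, set 3) → L1-HIT  vc=[15, 30]
14: 0xf9 (blk 31, set 3) → L1-HIT  vc=[15, 30]

MISSES = 4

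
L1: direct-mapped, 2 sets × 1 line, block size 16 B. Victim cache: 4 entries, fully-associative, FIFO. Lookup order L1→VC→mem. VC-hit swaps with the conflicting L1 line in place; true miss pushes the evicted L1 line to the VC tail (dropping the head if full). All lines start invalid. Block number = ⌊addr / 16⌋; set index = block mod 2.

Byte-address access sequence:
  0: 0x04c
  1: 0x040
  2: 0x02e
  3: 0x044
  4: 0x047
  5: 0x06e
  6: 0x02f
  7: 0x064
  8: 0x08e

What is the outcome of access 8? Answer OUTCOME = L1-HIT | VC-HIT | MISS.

OUTCOME = MISS

0: 0x4c (blk 4, set 0) → MISS  vc=[]
1: 0x40 (blk 4, set 0) → L1-HIT  vc=[]
2: 0x2e (blk 2, set 0) → MISS  vc=[4]
3: 0x44 (blk 4, set 0) → VC-HIT  vc=[2]
4: 0x47 (blk 4, set 0) → L1-HIT  vc=[2]
5: 0x6e (blk 6, set 0) → MISS  vc=[2, 4]
6: 0x2f (blk 2, set 0) → VC-HIT  vc=[6, 4]
7: 0x64 (blk 6, set 0) → VC-HIT  vc=[2, 4]
8: 0x8e (blk 8, set 0) → MISS  vc=[2, 4, 6]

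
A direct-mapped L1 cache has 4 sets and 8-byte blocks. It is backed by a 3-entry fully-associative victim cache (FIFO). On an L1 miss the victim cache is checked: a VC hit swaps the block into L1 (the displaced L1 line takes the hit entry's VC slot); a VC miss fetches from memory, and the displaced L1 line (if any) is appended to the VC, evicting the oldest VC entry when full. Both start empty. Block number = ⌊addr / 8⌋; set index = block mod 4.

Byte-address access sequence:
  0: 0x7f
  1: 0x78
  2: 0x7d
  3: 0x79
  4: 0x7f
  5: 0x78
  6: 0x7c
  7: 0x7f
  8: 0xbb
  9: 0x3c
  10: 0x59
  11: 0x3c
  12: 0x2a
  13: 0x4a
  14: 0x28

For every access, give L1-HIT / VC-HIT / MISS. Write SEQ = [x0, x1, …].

SEQ = [MISS, L1-HIT, L1-HIT, L1-HIT, L1-HIT, L1-HIT, L1-HIT, L1-HIT, MISS, MISS, MISS, VC-HIT, MISS, MISS, VC-HIT]

  [0] addr=0x7f blk=15 s=3: MISS | VC []
  [1] addr=0x78 blk=15 s=3: L1-HIT | VC []
  [2] addr=0x7d blk=15 s=3: L1-HIT | VC []
  [3] addr=0x79 blk=15 s=3: L1-HIT | VC []
  [4] addr=0x7f blk=15 s=3: L1-HIT | VC []
  [5] addr=0x78 blk=15 s=3: L1-HIT | VC []
  [6] addr=0x7c blk=15 s=3: L1-HIT | VC []
  [7] addr=0x7f blk=15 s=3: L1-HIT | VC []
  [8] addr=0xbb blk=23 s=3: MISS | VC [15]
  [9] addr=0x3c blk=7 s=3: MISS | VC [15, 23]
  [10] addr=0x59 blk=11 s=3: MISS | VC [15, 23, 7]
  [11] addr=0x3c blk=7 s=3: VC-HIT | VC [15, 23, 11]
  [12] addr=0x2a blk=5 s=1: MISS | VC [15, 23, 11]
  [13] addr=0x4a blk=9 s=1: MISS | VC [23, 11, 5]
  [14] addr=0x28 blk=5 s=1: VC-HIT | VC [23, 11, 9]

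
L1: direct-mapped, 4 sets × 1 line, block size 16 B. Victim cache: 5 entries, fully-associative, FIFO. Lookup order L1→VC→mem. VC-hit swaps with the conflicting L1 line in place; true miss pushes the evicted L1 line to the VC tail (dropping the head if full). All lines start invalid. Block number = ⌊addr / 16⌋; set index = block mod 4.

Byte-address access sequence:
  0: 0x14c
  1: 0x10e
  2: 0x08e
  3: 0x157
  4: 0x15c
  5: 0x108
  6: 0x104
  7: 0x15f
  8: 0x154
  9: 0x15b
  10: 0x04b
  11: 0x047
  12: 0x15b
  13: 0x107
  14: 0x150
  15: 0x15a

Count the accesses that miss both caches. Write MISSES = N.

0: 0x14c (blk 20, set 0) → MISS  vc=[]
1: 0x10e (blk 16, set 0) → MISS  vc=[20]
2: 0x8e (blk 8, set 0) → MISS  vc=[20, 16]
3: 0x157 (blk 21, set 1) → MISS  vc=[20, 16]
4: 0x15c (blk 21, set 1) → L1-HIT  vc=[20, 16]
5: 0x108 (blk 16, set 0) → VC-HIT  vc=[20, 8]
6: 0x104 (blk 16, set 0) → L1-HIT  vc=[20, 8]
7: 0x15f (blk 21, set 1) → L1-HIT  vc=[20, 8]
8: 0x154 (blk 21, set 1) → L1-HIT  vc=[20, 8]
9: 0x15b (blk 21, set 1) → L1-HIT  vc=[20, 8]
10: 0x4b (blk 4, set 0) → MISS  vc=[20, 8, 16]
11: 0x47 (blk 4, set 0) → L1-HIT  vc=[20, 8, 16]
12: 0x15b (blk 21, set 1) → L1-HIT  vc=[20, 8, 16]
13: 0x107 (blk 16, set 0) → VC-HIT  vc=[20, 8, 4]
14: 0x150 (blk 21, set 1) → L1-HIT  vc=[20, 8, 4]
15: 0x15a (blk 21, set 1) → L1-HIT  vc=[20, 8, 4]

MISSES = 5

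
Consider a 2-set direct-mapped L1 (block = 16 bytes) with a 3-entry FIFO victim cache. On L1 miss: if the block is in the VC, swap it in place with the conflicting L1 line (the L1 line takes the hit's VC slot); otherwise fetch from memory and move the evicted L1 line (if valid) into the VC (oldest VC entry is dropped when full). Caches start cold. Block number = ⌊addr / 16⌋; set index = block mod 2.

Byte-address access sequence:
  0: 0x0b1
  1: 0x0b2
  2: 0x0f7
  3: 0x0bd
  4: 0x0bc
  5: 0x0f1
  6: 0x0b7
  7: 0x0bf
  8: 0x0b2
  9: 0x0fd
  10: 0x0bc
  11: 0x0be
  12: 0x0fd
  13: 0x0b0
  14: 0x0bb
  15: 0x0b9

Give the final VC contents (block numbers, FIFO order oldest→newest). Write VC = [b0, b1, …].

0: 0xb1 (blk 11, set 1) → MISS  vc=[]
1: 0xb2 (blk 11, set 1) → L1-HIT  vc=[]
2: 0xf7 (blk 15, set 1) → MISS  vc=[11]
3: 0xbd (blk 11, set 1) → VC-HIT  vc=[15]
4: 0xbc (blk 11, set 1) → L1-HIT  vc=[15]
5: 0xf1 (blk 15, set 1) → VC-HIT  vc=[11]
6: 0xb7 (blk 11, set 1) → VC-HIT  vc=[15]
7: 0xbf (blk 11, set 1) → L1-HIT  vc=[15]
8: 0xb2 (blk 11, set 1) → L1-HIT  vc=[15]
9: 0xfd (blk 15, set 1) → VC-HIT  vc=[11]
10: 0xbc (blk 11, set 1) → VC-HIT  vc=[15]
11: 0xbe (blk 11, set 1) → L1-HIT  vc=[15]
12: 0xfd (blk 15, set 1) → VC-HIT  vc=[11]
13: 0xb0 (blk 11, set 1) → VC-HIT  vc=[15]
14: 0xbb (blk 11, set 1) → L1-HIT  vc=[15]
15: 0xb9 (blk 11, set 1) → L1-HIT  vc=[15]

VC = [15]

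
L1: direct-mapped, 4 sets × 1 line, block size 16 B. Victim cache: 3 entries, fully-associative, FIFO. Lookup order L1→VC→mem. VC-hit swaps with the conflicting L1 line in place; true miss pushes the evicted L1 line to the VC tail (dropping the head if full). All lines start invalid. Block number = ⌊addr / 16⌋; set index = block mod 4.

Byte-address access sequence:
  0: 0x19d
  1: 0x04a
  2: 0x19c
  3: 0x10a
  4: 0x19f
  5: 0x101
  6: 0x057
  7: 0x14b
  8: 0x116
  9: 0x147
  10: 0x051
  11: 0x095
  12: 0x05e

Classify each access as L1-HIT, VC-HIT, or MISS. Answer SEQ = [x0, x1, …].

  [0] addr=0x19d blk=25 s=1: MISS | VC []
  [1] addr=0x4a blk=4 s=0: MISS | VC []
  [2] addr=0x19c blk=25 s=1: L1-HIT | VC []
  [3] addr=0x10a blk=16 s=0: MISS | VC [4]
  [4] addr=0x19f blk=25 s=1: L1-HIT | VC [4]
  [5] addr=0x101 blk=16 s=0: L1-HIT | VC [4]
  [6] addr=0x57 blk=5 s=1: MISS | VC [4, 25]
  [7] addr=0x14b blk=20 s=0: MISS | VC [4, 25, 16]
  [8] addr=0x116 blk=17 s=1: MISS | VC [25, 16, 5]
  [9] addr=0x147 blk=20 s=0: L1-HIT | VC [25, 16, 5]
  [10] addr=0x51 blk=5 s=1: VC-HIT | VC [25, 16, 17]
  [11] addr=0x95 blk=9 s=1: MISS | VC [16, 17, 5]
  [12] addr=0x5e blk=5 s=1: VC-HIT | VC [16, 17, 9]

SEQ = [MISS, MISS, L1-HIT, MISS, L1-HIT, L1-HIT, MISS, MISS, MISS, L1-HIT, VC-HIT, MISS, VC-HIT]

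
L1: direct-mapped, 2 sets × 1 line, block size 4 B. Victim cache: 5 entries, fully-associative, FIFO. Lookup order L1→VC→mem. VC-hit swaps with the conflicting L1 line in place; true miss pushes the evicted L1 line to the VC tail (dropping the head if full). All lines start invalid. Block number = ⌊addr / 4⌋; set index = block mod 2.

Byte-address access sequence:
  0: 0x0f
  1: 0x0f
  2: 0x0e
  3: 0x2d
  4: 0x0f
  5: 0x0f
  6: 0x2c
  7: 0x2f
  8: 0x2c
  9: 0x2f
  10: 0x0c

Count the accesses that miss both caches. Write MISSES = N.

MISSES = 2

0: 0xf (blk 3, set 1) → MISS  vc=[]
1: 0xf (blk 3, set 1) → L1-HIT  vc=[]
2: 0xe (blk 3, set 1) → L1-HIT  vc=[]
3: 0x2d (blk 11, set 1) → MISS  vc=[3]
4: 0xf (blk 3, set 1) → VC-HIT  vc=[11]
5: 0xf (blk 3, set 1) → L1-HIT  vc=[11]
6: 0x2c (blk 11, set 1) → VC-HIT  vc=[3]
7: 0x2f (blk 11, set 1) → L1-HIT  vc=[3]
8: 0x2c (blk 11, set 1) → L1-HIT  vc=[3]
9: 0x2f (blk 11, set 1) → L1-HIT  vc=[3]
10: 0xc (blk 3, set 1) → VC-HIT  vc=[11]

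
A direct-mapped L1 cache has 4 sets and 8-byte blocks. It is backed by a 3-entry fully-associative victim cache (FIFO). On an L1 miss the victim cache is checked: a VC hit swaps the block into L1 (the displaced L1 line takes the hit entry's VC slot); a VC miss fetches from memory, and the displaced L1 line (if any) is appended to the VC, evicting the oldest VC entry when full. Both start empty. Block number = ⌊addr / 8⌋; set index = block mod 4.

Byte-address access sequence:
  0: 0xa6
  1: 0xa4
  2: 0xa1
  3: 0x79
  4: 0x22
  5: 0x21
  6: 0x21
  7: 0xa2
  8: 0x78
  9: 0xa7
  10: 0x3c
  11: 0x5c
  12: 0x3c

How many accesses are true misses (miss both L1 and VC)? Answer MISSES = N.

0: 0xa6 (blk 20, set 0) → MISS  vc=[]
1: 0xa4 (blk 20, set 0) → L1-HIT  vc=[]
2: 0xa1 (blk 20, set 0) → L1-HIT  vc=[]
3: 0x79 (blk 15, set 3) → MISS  vc=[]
4: 0x22 (blk 4, set 0) → MISS  vc=[20]
5: 0x21 (blk 4, set 0) → L1-HIT  vc=[20]
6: 0x21 (blk 4, set 0) → L1-HIT  vc=[20]
7: 0xa2 (blk 20, set 0) → VC-HIT  vc=[4]
8: 0x78 (blk 15, set 3) → L1-HIT  vc=[4]
9: 0xa7 (blk 20, set 0) → L1-HIT  vc=[4]
10: 0x3c (blk 7, set 3) → MISS  vc=[4, 15]
11: 0x5c (blk 11, set 3) → MISS  vc=[4, 15, 7]
12: 0x3c (blk 7, set 3) → VC-HIT  vc=[4, 15, 11]

MISSES = 5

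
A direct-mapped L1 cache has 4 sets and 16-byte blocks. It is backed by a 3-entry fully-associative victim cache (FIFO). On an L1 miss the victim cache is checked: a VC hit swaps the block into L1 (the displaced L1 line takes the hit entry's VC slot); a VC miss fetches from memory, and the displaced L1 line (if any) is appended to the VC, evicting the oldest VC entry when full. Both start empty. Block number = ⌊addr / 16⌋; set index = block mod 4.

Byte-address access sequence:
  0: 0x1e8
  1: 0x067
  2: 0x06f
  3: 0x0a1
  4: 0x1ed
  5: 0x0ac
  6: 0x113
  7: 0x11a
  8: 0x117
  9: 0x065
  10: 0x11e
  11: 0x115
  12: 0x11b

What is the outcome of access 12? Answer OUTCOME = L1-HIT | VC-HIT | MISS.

OUTCOME = L1-HIT

0: 0x1e8 (blk 30, set 2) → MISS  vc=[]
1: 0x67 (blk 6, set 2) → MISS  vc=[30]
2: 0x6f (blk 6, set 2) → L1-HIT  vc=[30]
3: 0xa1 (blk 10, set 2) → MISS  vc=[30, 6]
4: 0x1ed (blk 30, set 2) → VC-HIT  vc=[10, 6]
5: 0xac (blk 10, set 2) → VC-HIT  vc=[30, 6]
6: 0x113 (blk 17, set 1) → MISS  vc=[30, 6]
7: 0x11a (blk 17, set 1) → L1-HIT  vc=[30, 6]
8: 0x117 (blk 17, set 1) → L1-HIT  vc=[30, 6]
9: 0x65 (blk 6, set 2) → VC-HIT  vc=[30, 10]
10: 0x11e (blk 17, set 1) → L1-HIT  vc=[30, 10]
11: 0x115 (blk 17, set 1) → L1-HIT  vc=[30, 10]
12: 0x11b (blk 17, set 1) → L1-HIT  vc=[30, 10]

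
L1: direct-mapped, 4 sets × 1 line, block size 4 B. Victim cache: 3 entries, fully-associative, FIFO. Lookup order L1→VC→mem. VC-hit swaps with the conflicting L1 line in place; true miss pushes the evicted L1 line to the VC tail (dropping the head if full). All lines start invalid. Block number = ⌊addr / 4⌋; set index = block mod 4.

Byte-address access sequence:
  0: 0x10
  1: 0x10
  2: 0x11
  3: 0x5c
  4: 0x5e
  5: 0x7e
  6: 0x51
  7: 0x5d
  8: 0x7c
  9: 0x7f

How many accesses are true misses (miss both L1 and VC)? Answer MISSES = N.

MISSES = 4

#0 0x10→b4/s0 MISS; vc=[]
#1 0x10→b4/s0 L1-HIT; vc=[]
#2 0x11→b4/s0 L1-HIT; vc=[]
#3 0x5c→b23/s3 MISS; vc=[]
#4 0x5e→b23/s3 L1-HIT; vc=[]
#5 0x7e→b31/s3 MISS; vc=[23]
#6 0x51→b20/s0 MISS; vc=[23,4]
#7 0x5d→b23/s3 VC-HIT; vc=[31,4]
#8 0x7c→b31/s3 VC-HIT; vc=[23,4]
#9 0x7f→b31/s3 L1-HIT; vc=[23,4]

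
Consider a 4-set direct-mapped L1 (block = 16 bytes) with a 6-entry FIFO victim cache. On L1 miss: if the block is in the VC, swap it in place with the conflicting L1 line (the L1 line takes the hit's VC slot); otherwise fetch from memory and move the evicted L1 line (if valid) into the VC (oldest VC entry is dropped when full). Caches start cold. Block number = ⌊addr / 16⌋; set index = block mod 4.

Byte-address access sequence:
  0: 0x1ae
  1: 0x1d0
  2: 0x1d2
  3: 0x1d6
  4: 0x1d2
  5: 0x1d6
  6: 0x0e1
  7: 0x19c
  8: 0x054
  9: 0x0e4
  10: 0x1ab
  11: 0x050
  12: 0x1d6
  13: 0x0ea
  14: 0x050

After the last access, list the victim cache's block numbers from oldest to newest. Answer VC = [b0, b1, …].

VC = [26, 29, 25]

  [0] addr=0x1ae blk=26 s=2: MISS | VC []
  [1] addr=0x1d0 blk=29 s=1: MISS | VC []
  [2] addr=0x1d2 blk=29 s=1: L1-HIT | VC []
  [3] addr=0x1d6 blk=29 s=1: L1-HIT | VC []
  [4] addr=0x1d2 blk=29 s=1: L1-HIT | VC []
  [5] addr=0x1d6 blk=29 s=1: L1-HIT | VC []
  [6] addr=0xe1 blk=14 s=2: MISS | VC [26]
  [7] addr=0x19c blk=25 s=1: MISS | VC [26, 29]
  [8] addr=0x54 blk=5 s=1: MISS | VC [26, 29, 25]
  [9] addr=0xe4 blk=14 s=2: L1-HIT | VC [26, 29, 25]
  [10] addr=0x1ab blk=26 s=2: VC-HIT | VC [14, 29, 25]
  [11] addr=0x50 blk=5 s=1: L1-HIT | VC [14, 29, 25]
  [12] addr=0x1d6 blk=29 s=1: VC-HIT | VC [14, 5, 25]
  [13] addr=0xea blk=14 s=2: VC-HIT | VC [26, 5, 25]
  [14] addr=0x50 blk=5 s=1: VC-HIT | VC [26, 29, 25]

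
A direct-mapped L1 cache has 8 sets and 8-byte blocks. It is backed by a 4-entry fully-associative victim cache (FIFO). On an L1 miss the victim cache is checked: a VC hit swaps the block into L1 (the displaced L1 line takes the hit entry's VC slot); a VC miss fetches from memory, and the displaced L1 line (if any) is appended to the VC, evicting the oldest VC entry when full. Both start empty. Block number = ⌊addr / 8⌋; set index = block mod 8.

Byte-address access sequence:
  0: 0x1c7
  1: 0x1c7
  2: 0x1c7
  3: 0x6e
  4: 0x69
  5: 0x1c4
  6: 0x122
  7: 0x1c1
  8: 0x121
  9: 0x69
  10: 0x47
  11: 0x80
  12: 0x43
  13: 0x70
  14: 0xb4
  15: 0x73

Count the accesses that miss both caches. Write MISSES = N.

0: 0x1c7 (blk 56, set 0) → MISS  vc=[]
1: 0x1c7 (blk 56, set 0) → L1-HIT  vc=[]
2: 0x1c7 (blk 56, set 0) → L1-HIT  vc=[]
3: 0x6e (blk 13, set 5) → MISS  vc=[]
4: 0x69 (blk 13, set 5) → L1-HIT  vc=[]
5: 0x1c4 (blk 56, set 0) → L1-HIT  vc=[]
6: 0x122 (blk 36, set 4) → MISS  vc=[]
7: 0x1c1 (blk 56, set 0) → L1-HIT  vc=[]
8: 0x121 (blk 36, set 4) → L1-HIT  vc=[]
9: 0x69 (blk 13, set 5) → L1-HIT  vc=[]
10: 0x47 (blk 8, set 0) → MISS  vc=[56]
11: 0x80 (blk 16, set 0) → MISS  vc=[56, 8]
12: 0x43 (blk 8, set 0) → VC-HIT  vc=[56, 16]
13: 0x70 (blk 14, set 6) → MISS  vc=[56, 16]
14: 0xb4 (blk 22, set 6) → MISS  vc=[56, 16, 14]
15: 0x73 (blk 14, set 6) → VC-HIT  vc=[56, 16, 22]

MISSES = 7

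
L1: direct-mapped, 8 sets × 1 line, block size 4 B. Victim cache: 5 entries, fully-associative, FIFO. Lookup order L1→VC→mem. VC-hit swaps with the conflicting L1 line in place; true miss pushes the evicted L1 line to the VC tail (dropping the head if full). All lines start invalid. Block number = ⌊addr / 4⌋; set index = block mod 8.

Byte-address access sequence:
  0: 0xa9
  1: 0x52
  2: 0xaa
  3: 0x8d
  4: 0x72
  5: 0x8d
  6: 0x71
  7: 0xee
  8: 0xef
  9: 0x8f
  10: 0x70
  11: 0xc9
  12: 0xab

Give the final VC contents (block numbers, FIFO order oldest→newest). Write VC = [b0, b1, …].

VC = [20, 59, 50]

#0 0xa9→b42/s2 MISS; vc=[]
#1 0x52→b20/s4 MISS; vc=[]
#2 0xaa→b42/s2 L1-HIT; vc=[]
#3 0x8d→b35/s3 MISS; vc=[]
#4 0x72→b28/s4 MISS; vc=[20]
#5 0x8d→b35/s3 L1-HIT; vc=[20]
#6 0x71→b28/s4 L1-HIT; vc=[20]
#7 0xee→b59/s3 MISS; vc=[20,35]
#8 0xef→b59/s3 L1-HIT; vc=[20,35]
#9 0x8f→b35/s3 VC-HIT; vc=[20,59]
#10 0x70→b28/s4 L1-HIT; vc=[20,59]
#11 0xc9→b50/s2 MISS; vc=[20,59,42]
#12 0xab→b42/s2 VC-HIT; vc=[20,59,50]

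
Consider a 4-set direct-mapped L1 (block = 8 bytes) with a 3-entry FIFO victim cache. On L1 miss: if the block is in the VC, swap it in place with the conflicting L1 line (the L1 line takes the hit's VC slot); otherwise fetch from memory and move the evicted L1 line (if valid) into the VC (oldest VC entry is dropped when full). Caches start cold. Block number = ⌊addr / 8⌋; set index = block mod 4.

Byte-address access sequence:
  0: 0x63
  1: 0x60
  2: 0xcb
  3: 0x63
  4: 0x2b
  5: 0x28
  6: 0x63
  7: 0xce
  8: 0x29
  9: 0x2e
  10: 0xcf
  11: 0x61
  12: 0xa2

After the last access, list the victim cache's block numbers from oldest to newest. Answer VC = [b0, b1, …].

VC = [5, 12]

#0 0x63→b12/s0 MISS; vc=[]
#1 0x60→b12/s0 L1-HIT; vc=[]
#2 0xcb→b25/s1 MISS; vc=[]
#3 0x63→b12/s0 L1-HIT; vc=[]
#4 0x2b→b5/s1 MISS; vc=[25]
#5 0x28→b5/s1 L1-HIT; vc=[25]
#6 0x63→b12/s0 L1-HIT; vc=[25]
#7 0xce→b25/s1 VC-HIT; vc=[5]
#8 0x29→b5/s1 VC-HIT; vc=[25]
#9 0x2e→b5/s1 L1-HIT; vc=[25]
#10 0xcf→b25/s1 VC-HIT; vc=[5]
#11 0x61→b12/s0 L1-HIT; vc=[5]
#12 0xa2→b20/s0 MISS; vc=[5,12]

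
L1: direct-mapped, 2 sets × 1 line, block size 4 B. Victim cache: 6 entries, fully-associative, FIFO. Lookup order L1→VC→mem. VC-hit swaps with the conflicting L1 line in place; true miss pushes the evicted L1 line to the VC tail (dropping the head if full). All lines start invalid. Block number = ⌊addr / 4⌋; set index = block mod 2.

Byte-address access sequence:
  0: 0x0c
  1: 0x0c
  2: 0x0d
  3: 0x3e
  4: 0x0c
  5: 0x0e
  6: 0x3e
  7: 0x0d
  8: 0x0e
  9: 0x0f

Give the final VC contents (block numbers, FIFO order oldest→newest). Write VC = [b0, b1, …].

VC = [15]

#0 0xc→b3/s1 MISS; vc=[]
#1 0xc→b3/s1 L1-HIT; vc=[]
#2 0xd→b3/s1 L1-HIT; vc=[]
#3 0x3e→b15/s1 MISS; vc=[3]
#4 0xc→b3/s1 VC-HIT; vc=[15]
#5 0xe→b3/s1 L1-HIT; vc=[15]
#6 0x3e→b15/s1 VC-HIT; vc=[3]
#7 0xd→b3/s1 VC-HIT; vc=[15]
#8 0xe→b3/s1 L1-HIT; vc=[15]
#9 0xf→b3/s1 L1-HIT; vc=[15]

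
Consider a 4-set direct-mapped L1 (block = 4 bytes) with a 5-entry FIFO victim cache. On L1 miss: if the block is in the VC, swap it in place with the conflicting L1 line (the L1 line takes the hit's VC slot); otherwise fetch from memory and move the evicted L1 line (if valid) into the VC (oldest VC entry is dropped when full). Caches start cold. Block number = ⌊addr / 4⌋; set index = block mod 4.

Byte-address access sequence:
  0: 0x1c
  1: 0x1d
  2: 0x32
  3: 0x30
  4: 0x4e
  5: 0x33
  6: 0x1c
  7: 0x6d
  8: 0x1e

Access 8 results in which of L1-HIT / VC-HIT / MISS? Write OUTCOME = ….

0: 0x1c (blk 7, set 3) → MISS  vc=[]
1: 0x1d (blk 7, set 3) → L1-HIT  vc=[]
2: 0x32 (blk 12, set 0) → MISS  vc=[]
3: 0x30 (blk 12, set 0) → L1-HIT  vc=[]
4: 0x4e (blk 19, set 3) → MISS  vc=[7]
5: 0x33 (blk 12, set 0) → L1-HIT  vc=[7]
6: 0x1c (blk 7, set 3) → VC-HIT  vc=[19]
7: 0x6d (blk 27, set 3) → MISS  vc=[19, 7]
8: 0x1e (blk 7, set 3) → VC-HIT  vc=[19, 27]

OUTCOME = VC-HIT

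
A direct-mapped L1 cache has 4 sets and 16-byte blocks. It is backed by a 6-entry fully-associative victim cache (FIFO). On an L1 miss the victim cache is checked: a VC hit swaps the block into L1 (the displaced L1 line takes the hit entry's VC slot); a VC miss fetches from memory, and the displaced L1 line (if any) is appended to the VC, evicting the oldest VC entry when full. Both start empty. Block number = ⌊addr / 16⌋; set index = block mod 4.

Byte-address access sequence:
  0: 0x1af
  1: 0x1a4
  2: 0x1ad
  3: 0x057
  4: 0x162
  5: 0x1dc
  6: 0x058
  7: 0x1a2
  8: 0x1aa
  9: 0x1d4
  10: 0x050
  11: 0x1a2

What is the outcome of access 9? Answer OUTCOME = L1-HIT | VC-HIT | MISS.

  [0] addr=0x1af blk=26 s=2: MISS | VC []
  [1] addr=0x1a4 blk=26 s=2: L1-HIT | VC []
  [2] addr=0x1ad blk=26 s=2: L1-HIT | VC []
  [3] addr=0x57 blk=5 s=1: MISS | VC []
  [4] addr=0x162 blk=22 s=2: MISS | VC [26]
  [5] addr=0x1dc blk=29 s=1: MISS | VC [26, 5]
  [6] addr=0x58 blk=5 s=1: VC-HIT | VC [26, 29]
  [7] addr=0x1a2 blk=26 s=2: VC-HIT | VC [22, 29]
  [8] addr=0x1aa blk=26 s=2: L1-HIT | VC [22, 29]
  [9] addr=0x1d4 blk=29 s=1: VC-HIT | VC [22, 5]
  [10] addr=0x50 blk=5 s=1: VC-HIT | VC [22, 29]
  [11] addr=0x1a2 blk=26 s=2: L1-HIT | VC [22, 29]

OUTCOME = VC-HIT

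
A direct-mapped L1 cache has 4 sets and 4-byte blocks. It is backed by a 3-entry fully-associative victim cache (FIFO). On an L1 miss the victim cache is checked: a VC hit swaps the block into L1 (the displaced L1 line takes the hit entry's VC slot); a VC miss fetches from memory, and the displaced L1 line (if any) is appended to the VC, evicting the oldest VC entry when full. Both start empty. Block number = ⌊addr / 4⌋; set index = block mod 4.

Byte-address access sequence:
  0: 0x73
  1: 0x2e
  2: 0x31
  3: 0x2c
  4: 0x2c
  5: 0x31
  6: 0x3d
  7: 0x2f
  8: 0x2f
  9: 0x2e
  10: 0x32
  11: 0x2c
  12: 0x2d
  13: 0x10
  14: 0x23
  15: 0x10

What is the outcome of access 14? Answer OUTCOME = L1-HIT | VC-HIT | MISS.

#0 0x73→b28/s0 MISS; vc=[]
#1 0x2e→b11/s3 MISS; vc=[]
#2 0x31→b12/s0 MISS; vc=[28]
#3 0x2c→b11/s3 L1-HIT; vc=[28]
#4 0x2c→b11/s3 L1-HIT; vc=[28]
#5 0x31→b12/s0 L1-HIT; vc=[28]
#6 0x3d→b15/s3 MISS; vc=[28,11]
#7 0x2f→b11/s3 VC-HIT; vc=[28,15]
#8 0x2f→b11/s3 L1-HIT; vc=[28,15]
#9 0x2e→b11/s3 L1-HIT; vc=[28,15]
#10 0x32→b12/s0 L1-HIT; vc=[28,15]
#11 0x2c→b11/s3 L1-HIT; vc=[28,15]
#12 0x2d→b11/s3 L1-HIT; vc=[28,15]
#13 0x10→b4/s0 MISS; vc=[28,15,12]
#14 0x23→b8/s0 MISS; vc=[15,12,4]
#15 0x10→b4/s0 VC-HIT; vc=[15,12,8]

OUTCOME = MISS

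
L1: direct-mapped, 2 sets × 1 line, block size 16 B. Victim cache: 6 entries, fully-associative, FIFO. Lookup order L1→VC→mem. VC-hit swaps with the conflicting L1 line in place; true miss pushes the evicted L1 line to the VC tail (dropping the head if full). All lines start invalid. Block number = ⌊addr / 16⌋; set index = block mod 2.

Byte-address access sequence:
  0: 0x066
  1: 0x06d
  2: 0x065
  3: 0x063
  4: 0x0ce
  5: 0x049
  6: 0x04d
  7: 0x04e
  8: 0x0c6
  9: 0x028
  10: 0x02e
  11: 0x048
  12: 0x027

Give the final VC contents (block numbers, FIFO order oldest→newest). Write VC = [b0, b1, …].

  [0] addr=0x66 blk=6 s=0: MISS | VC []
  [1] addr=0x6d blk=6 s=0: L1-HIT | VC []
  [2] addr=0x65 blk=6 s=0: L1-HIT | VC []
  [3] addr=0x63 blk=6 s=0: L1-HIT | VC []
  [4] addr=0xce blk=12 s=0: MISS | VC [6]
  [5] addr=0x49 blk=4 s=0: MISS | VC [6, 12]
  [6] addr=0x4d blk=4 s=0: L1-HIT | VC [6, 12]
  [7] addr=0x4e blk=4 s=0: L1-HIT | VC [6, 12]
  [8] addr=0xc6 blk=12 s=0: VC-HIT | VC [6, 4]
  [9] addr=0x28 blk=2 s=0: MISS | VC [6, 4, 12]
  [10] addr=0x2e blk=2 s=0: L1-HIT | VC [6, 4, 12]
  [11] addr=0x48 blk=4 s=0: VC-HIT | VC [6, 2, 12]
  [12] addr=0x27 blk=2 s=0: VC-HIT | VC [6, 4, 12]

VC = [6, 4, 12]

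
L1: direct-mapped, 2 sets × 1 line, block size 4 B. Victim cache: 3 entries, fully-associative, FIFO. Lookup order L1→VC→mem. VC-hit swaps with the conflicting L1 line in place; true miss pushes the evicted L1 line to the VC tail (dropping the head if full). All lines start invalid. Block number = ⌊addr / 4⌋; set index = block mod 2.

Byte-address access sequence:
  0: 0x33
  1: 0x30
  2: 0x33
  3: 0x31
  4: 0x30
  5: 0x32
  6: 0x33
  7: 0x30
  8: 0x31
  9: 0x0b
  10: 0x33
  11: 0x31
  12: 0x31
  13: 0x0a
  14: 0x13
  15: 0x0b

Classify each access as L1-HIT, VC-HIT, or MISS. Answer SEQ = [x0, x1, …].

  [0] addr=0x33 blk=12 s=0: MISS | VC []
  [1] addr=0x30 blk=12 s=0: L1-HIT | VC []
  [2] addr=0x33 blk=12 s=0: L1-HIT | VC []
  [3] addr=0x31 blk=12 s=0: L1-HIT | VC []
  [4] addr=0x30 blk=12 s=0: L1-HIT | VC []
  [5] addr=0x32 blk=12 s=0: L1-HIT | VC []
  [6] addr=0x33 blk=12 s=0: L1-HIT | VC []
  [7] addr=0x30 blk=12 s=0: L1-HIT | VC []
  [8] addr=0x31 blk=12 s=0: L1-HIT | VC []
  [9] addr=0xb blk=2 s=0: MISS | VC [12]
  [10] addr=0x33 blk=12 s=0: VC-HIT | VC [2]
  [11] addr=0x31 blk=12 s=0: L1-HIT | VC [2]
  [12] addr=0x31 blk=12 s=0: L1-HIT | VC [2]
  [13] addr=0xa blk=2 s=0: VC-HIT | VC [12]
  [14] addr=0x13 blk=4 s=0: MISS | VC [12, 2]
  [15] addr=0xb blk=2 s=0: VC-HIT | VC [12, 4]

SEQ = [MISS, L1-HIT, L1-HIT, L1-HIT, L1-HIT, L1-HIT, L1-HIT, L1-HIT, L1-HIT, MISS, VC-HIT, L1-HIT, L1-HIT, VC-HIT, MISS, VC-HIT]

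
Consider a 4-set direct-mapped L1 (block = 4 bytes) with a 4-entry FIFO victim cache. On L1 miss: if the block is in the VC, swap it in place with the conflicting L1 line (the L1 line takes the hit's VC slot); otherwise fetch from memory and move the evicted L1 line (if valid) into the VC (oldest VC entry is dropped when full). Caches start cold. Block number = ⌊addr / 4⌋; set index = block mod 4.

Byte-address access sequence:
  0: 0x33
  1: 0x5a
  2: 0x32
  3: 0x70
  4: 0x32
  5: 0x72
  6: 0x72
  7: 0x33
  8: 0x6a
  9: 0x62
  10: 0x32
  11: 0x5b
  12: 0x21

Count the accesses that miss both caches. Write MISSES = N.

#0 0x33→b12/s0 MISS; vc=[]
#1 0x5a→b22/s2 MISS; vc=[]
#2 0x32→b12/s0 L1-HIT; vc=[]
#3 0x70→b28/s0 MISS; vc=[12]
#4 0x32→b12/s0 VC-HIT; vc=[28]
#5 0x72→b28/s0 VC-HIT; vc=[12]
#6 0x72→b28/s0 L1-HIT; vc=[12]
#7 0x33→b12/s0 VC-HIT; vc=[28]
#8 0x6a→b26/s2 MISS; vc=[28,22]
#9 0x62→b24/s0 MISS; vc=[28,22,12]
#10 0x32→b12/s0 VC-HIT; vc=[28,22,24]
#11 0x5b→b22/s2 VC-HIT; vc=[28,26,24]
#12 0x21→b8/s0 MISS; vc=[28,26,24,12]

MISSES = 6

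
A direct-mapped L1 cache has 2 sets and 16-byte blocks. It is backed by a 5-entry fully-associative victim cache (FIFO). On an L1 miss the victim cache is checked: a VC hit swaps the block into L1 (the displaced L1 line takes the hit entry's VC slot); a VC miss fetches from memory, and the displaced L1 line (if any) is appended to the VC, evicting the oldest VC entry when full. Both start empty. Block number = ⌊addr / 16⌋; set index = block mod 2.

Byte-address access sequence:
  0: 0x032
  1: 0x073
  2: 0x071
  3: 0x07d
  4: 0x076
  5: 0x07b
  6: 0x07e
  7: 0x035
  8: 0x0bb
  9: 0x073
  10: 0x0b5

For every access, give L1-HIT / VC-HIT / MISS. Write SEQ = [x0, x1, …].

SEQ = [MISS, MISS, L1-HIT, L1-HIT, L1-HIT, L1-HIT, L1-HIT, VC-HIT, MISS, VC-HIT, VC-HIT]

#0 0x32→b3/s1 MISS; vc=[]
#1 0x73→b7/s1 MISS; vc=[3]
#2 0x71→b7/s1 L1-HIT; vc=[3]
#3 0x7d→b7/s1 L1-HIT; vc=[3]
#4 0x76→b7/s1 L1-HIT; vc=[3]
#5 0x7b→b7/s1 L1-HIT; vc=[3]
#6 0x7e→b7/s1 L1-HIT; vc=[3]
#7 0x35→b3/s1 VC-HIT; vc=[7]
#8 0xbb→b11/s1 MISS; vc=[7,3]
#9 0x73→b7/s1 VC-HIT; vc=[11,3]
#10 0xb5→b11/s1 VC-HIT; vc=[7,3]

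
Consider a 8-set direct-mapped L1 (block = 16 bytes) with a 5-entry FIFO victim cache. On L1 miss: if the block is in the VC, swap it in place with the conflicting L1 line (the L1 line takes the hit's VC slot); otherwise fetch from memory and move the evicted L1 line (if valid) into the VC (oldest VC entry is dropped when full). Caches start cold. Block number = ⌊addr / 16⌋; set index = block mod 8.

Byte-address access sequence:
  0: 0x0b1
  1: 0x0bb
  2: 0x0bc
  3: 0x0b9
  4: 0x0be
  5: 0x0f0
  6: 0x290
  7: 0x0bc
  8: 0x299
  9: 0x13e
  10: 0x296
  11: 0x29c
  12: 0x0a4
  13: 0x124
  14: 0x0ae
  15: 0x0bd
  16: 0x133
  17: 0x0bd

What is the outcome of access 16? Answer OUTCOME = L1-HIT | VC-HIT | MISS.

#0 0xb1→b11/s3 MISS; vc=[]
#1 0xbb→b11/s3 L1-HIT; vc=[]
#2 0xbc→b11/s3 L1-HIT; vc=[]
#3 0xb9→b11/s3 L1-HIT; vc=[]
#4 0xbe→b11/s3 L1-HIT; vc=[]
#5 0xf0→b15/s7 MISS; vc=[]
#6 0x290→b41/s1 MISS; vc=[]
#7 0xbc→b11/s3 L1-HIT; vc=[]
#8 0x299→b41/s1 L1-HIT; vc=[]
#9 0x13e→b19/s3 MISS; vc=[11]
#10 0x296→b41/s1 L1-HIT; vc=[11]
#11 0x29c→b41/s1 L1-HIT; vc=[11]
#12 0xa4→b10/s2 MISS; vc=[11]
#13 0x124→b18/s2 MISS; vc=[11,10]
#14 0xae→b10/s2 VC-HIT; vc=[11,18]
#15 0xbd→b11/s3 VC-HIT; vc=[19,18]
#16 0x133→b19/s3 VC-HIT; vc=[11,18]
#17 0xbd→b11/s3 VC-HIT; vc=[19,18]

OUTCOME = VC-HIT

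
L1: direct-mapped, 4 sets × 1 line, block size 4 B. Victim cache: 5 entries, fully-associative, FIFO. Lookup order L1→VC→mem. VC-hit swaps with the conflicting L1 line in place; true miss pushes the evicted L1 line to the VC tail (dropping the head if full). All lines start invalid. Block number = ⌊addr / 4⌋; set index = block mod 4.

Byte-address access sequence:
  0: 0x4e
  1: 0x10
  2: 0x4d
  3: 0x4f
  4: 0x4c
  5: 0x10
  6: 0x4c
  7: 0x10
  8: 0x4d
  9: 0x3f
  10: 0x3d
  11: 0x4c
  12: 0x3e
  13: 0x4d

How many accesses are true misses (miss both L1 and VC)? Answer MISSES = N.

#0 0x4e→b19/s3 MISS; vc=[]
#1 0x10→b4/s0 MISS; vc=[]
#2 0x4d→b19/s3 L1-HIT; vc=[]
#3 0x4f→b19/s3 L1-HIT; vc=[]
#4 0x4c→b19/s3 L1-HIT; vc=[]
#5 0x10→b4/s0 L1-HIT; vc=[]
#6 0x4c→b19/s3 L1-HIT; vc=[]
#7 0x10→b4/s0 L1-HIT; vc=[]
#8 0x4d→b19/s3 L1-HIT; vc=[]
#9 0x3f→b15/s3 MISS; vc=[19]
#10 0x3d→b15/s3 L1-HIT; vc=[19]
#11 0x4c→b19/s3 VC-HIT; vc=[15]
#12 0x3e→b15/s3 VC-HIT; vc=[19]
#13 0x4d→b19/s3 VC-HIT; vc=[15]

MISSES = 3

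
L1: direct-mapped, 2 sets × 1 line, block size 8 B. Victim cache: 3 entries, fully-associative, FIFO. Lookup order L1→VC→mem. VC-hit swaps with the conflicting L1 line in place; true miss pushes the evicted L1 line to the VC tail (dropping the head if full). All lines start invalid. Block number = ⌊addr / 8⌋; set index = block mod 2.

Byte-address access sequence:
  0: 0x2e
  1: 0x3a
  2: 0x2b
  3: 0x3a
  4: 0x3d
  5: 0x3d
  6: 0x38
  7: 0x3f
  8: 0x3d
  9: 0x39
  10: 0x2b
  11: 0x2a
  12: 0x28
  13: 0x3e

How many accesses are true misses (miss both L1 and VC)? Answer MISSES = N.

MISSES = 2

0: 0x2e (blk 5, set 1) → MISS  vc=[]
1: 0x3a (blk 7, set 1) → MISS  vc=[5]
2: 0x2b (blk 5, set 1) → VC-HIT  vc=[7]
3: 0x3a (blk 7, set 1) → VC-HIT  vc=[5]
4: 0x3d (blk 7, set 1) → L1-HIT  vc=[5]
5: 0x3d (blk 7, set 1) → L1-HIT  vc=[5]
6: 0x38 (blk 7, set 1) → L1-HIT  vc=[5]
7: 0x3f (blk 7, set 1) → L1-HIT  vc=[5]
8: 0x3d (blk 7, set 1) → L1-HIT  vc=[5]
9: 0x39 (blk 7, set 1) → L1-HIT  vc=[5]
10: 0x2b (blk 5, set 1) → VC-HIT  vc=[7]
11: 0x2a (blk 5, set 1) → L1-HIT  vc=[7]
12: 0x28 (blk 5, set 1) → L1-HIT  vc=[7]
13: 0x3e (blk 7, set 1) → VC-HIT  vc=[5]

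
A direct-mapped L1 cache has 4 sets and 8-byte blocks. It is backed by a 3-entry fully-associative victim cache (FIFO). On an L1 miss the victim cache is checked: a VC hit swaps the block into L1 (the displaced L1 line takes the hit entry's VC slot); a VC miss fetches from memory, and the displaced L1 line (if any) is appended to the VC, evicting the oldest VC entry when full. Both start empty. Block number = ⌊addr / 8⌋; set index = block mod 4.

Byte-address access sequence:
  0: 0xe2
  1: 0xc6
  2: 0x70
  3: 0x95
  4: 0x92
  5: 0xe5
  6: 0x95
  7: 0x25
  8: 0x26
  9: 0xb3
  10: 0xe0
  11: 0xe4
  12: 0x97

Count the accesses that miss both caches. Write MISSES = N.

MISSES = 6

0: 0xe2 (blk 28, set 0) → MISS  vc=[]
1: 0xc6 (blk 24, set 0) → MISS  vc=[28]
2: 0x70 (blk 14, set 2) → MISS  vc=[28]
3: 0x95 (blk 18, set 2) → MISS  vc=[28, 14]
4: 0x92 (blk 18, set 2) → L1-HIT  vc=[28, 14]
5: 0xe5 (blk 28, set 0) → VC-HIT  vc=[24, 14]
6: 0x95 (blk 18, set 2) → L1-HIT  vc=[24, 14]
7: 0x25 (blk 4, set 0) → MISS  vc=[24, 14, 28]
8: 0x26 (blk 4, set 0) → L1-HIT  vc=[24, 14, 28]
9: 0xb3 (blk 22, set 2) → MISS  vc=[14, 28, 18]
10: 0xe0 (blk 28, set 0) → VC-HIT  vc=[14, 4, 18]
11: 0xe4 (blk 28, set 0) → L1-HIT  vc=[14, 4, 18]
12: 0x97 (blk 18, set 2) → VC-HIT  vc=[14, 4, 22]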